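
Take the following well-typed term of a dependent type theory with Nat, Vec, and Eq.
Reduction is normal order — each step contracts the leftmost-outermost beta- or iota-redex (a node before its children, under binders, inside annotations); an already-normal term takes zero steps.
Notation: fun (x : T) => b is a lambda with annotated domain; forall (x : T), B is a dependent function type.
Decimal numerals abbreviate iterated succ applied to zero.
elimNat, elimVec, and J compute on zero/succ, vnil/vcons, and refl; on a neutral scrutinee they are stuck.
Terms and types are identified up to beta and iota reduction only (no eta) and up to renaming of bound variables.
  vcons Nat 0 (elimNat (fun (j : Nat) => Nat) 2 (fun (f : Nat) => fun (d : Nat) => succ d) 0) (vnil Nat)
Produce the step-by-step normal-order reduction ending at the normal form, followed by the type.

reduction (normal order):
  vcons Nat 0 (elimNat (fun (j : Nat) => Nat) 2 (fun (f : Nat) => fun (d : Nat) => succ d) 0) (vnil Nat)
  ~> vcons Nat 0 2 (vnil Nat)
type:
  Vec Nat 1


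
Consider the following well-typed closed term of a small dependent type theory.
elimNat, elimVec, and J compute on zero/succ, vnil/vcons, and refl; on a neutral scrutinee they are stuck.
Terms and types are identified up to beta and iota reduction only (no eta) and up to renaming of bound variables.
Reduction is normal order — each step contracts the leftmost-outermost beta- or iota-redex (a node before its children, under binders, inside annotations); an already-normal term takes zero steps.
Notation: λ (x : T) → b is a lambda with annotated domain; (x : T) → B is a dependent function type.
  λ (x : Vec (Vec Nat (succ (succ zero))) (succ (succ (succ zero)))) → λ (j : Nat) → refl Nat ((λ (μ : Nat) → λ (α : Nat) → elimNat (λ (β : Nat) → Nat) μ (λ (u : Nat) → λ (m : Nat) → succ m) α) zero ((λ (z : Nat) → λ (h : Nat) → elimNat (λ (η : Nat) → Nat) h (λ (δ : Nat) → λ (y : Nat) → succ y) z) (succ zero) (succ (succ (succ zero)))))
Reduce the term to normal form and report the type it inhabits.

resulting normal form:
  λ (x : Vec (Vec Nat (succ (succ zero))) (succ (succ (succ zero)))) → λ (j : Nat) → refl Nat (succ (succ (succ (succ zero))))
the term's type:
  (x : Vec (Vec Nat (succ (succ zero))) (succ (succ (succ zero)))) → (j : Nat) → Eq Nat (succ (succ (succ (succ zero)))) (succ (succ (succ (succ zero))))
observation: the first redex contracted is a beta-redex; the normal form is reached in 21 normal-order steps.


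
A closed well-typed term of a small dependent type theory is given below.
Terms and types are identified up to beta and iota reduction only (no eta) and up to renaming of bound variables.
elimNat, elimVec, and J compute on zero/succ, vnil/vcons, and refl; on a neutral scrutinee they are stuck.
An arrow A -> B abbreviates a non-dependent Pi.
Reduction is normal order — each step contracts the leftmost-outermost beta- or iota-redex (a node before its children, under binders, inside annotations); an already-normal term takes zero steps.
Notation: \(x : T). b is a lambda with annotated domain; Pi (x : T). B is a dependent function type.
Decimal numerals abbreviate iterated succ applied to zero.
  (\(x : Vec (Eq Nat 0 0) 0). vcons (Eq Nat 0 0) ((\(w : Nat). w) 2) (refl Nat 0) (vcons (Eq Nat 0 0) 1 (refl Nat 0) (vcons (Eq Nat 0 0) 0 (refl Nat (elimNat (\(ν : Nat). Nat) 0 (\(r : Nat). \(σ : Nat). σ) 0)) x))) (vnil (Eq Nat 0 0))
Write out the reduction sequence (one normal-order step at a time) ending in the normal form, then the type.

normal-order reduction:
  (\(x : Vec (Eq Nat 0 0) 0). vcons (Eq Nat 0 0) ((\(w : Nat). w) 2) (refl Nat 0) (vcons (Eq Nat 0 0) 1 (refl Nat 0) (vcons (Eq Nat 0 0) 0 (refl Nat (elimNat (\(ν : Nat). Nat) 0 (\(r : Nat). \(σ : Nat). σ) 0)) x))) (vnil (Eq Nat 0 0))
  ~> vcons (Eq Nat 0 0) ((\(x : Nat). x) 2) (refl Nat 0) (vcons (Eq Nat 0 0) 1 (refl Nat 0) (vcons (Eq Nat 0 0) 0 (refl Nat (elimNat (\(w : Nat). Nat) 0 (\(ν : Nat). \(r : Nat). r) 0)) (vnil (Eq Nat 0 0))))
  ~> vcons (Eq Nat 0 0) 2 (refl Nat 0) (vcons (Eq Nat 0 0) 1 (refl Nat 0) (vcons (Eq Nat 0 0) 0 (refl Nat (elimNat (\(x : Nat). Nat) 0 (\(w : Nat). \(ν : Nat). ν) 0)) (vnil (Eq Nat 0 0))))
  ~> vcons (Eq Nat 0 0) 2 (refl Nat 0) (vcons (Eq Nat 0 0) 1 (refl Nat 0) (vcons (Eq Nat 0 0) 0 (refl Nat 0) (vnil (Eq Nat 0 0))))
inferred type:
  Vec (Eq Nat 0 0) 3


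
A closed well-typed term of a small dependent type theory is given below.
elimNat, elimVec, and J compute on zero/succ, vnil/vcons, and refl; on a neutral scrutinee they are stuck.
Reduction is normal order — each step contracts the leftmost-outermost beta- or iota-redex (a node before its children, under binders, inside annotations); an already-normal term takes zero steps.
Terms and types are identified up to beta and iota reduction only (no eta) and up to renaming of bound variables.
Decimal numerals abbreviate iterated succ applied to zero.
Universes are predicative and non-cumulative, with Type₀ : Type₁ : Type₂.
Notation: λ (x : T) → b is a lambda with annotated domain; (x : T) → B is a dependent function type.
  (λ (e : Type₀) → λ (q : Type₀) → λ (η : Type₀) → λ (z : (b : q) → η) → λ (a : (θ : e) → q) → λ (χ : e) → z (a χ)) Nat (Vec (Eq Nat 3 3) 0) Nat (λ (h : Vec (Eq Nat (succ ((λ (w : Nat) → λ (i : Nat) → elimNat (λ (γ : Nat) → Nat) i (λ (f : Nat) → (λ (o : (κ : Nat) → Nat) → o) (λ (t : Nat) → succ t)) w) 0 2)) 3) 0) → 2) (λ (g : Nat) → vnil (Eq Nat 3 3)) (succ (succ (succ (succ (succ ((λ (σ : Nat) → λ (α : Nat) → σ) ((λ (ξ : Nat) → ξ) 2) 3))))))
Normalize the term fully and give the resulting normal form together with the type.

reduced normal form:
  2
inferred type:
  Nat
observation: contracting a beta-redex first, the term normalizes in 7 steps.


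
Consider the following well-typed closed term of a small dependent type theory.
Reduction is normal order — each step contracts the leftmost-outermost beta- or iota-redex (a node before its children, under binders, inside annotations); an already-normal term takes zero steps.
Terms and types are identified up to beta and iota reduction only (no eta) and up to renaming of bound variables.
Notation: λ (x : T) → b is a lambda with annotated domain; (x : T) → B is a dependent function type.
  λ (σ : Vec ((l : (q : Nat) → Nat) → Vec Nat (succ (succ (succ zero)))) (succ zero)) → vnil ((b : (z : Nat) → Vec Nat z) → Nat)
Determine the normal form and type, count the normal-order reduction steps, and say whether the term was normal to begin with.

resulting normal form:
  λ (σ : Vec ((l : (q : Nat) → Nat) → Vec Nat (succ (succ (succ zero)))) (succ zero)) → vnil ((b : (z : Nat) → Vec Nat z) → Nat)
inferred type:
  (σ : Vec ((l : (q : Nat) → Nat) → Vec Nat (succ (succ (succ zero)))) (succ zero)) → Vec ((b : (z : Nat) → Vec Nat z) → Nat) zero
reduction steps (normal order): 0
already normal: yes


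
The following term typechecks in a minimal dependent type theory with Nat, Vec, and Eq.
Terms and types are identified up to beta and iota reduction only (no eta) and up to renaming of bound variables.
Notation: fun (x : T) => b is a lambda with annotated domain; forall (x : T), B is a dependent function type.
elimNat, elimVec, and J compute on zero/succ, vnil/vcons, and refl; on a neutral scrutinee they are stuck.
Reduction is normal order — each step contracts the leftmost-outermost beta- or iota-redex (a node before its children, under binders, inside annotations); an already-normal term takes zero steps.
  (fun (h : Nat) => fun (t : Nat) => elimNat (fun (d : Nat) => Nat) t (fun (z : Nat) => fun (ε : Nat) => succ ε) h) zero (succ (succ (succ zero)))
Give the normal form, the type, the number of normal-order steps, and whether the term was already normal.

reduced normal form:
  succ (succ (succ zero))
the term's type:
  Nat
steps to reach normal form (normal order): 3
already normal: no
first redex: a beta-redex


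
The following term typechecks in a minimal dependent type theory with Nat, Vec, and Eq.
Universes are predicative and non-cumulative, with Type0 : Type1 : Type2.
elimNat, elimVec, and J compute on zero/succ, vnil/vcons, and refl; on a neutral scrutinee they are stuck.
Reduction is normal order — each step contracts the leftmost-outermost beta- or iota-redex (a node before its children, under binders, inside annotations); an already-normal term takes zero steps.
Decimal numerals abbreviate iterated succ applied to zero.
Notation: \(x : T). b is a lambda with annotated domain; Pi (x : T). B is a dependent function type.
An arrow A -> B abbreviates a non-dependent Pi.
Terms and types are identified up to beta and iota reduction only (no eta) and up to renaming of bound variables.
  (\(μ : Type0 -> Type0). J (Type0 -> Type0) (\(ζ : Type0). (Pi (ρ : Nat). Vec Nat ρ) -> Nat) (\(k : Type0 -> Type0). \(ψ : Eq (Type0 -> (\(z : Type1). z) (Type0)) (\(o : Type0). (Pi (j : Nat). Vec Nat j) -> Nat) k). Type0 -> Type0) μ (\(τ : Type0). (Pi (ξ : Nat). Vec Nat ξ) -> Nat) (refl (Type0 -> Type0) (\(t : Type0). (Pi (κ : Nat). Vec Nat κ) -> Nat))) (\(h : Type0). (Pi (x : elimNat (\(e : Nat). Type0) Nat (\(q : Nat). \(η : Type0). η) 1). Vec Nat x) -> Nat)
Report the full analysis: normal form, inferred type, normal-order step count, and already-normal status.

resulting normal form:
  \(μ : Type0). (Pi (ζ : Nat). Vec Nat ζ) -> Nat
the term's type:
  Type0 -> Type0
steps to reach normal form (normal order): 6
term was already normal: no
first redex: a beta-redex


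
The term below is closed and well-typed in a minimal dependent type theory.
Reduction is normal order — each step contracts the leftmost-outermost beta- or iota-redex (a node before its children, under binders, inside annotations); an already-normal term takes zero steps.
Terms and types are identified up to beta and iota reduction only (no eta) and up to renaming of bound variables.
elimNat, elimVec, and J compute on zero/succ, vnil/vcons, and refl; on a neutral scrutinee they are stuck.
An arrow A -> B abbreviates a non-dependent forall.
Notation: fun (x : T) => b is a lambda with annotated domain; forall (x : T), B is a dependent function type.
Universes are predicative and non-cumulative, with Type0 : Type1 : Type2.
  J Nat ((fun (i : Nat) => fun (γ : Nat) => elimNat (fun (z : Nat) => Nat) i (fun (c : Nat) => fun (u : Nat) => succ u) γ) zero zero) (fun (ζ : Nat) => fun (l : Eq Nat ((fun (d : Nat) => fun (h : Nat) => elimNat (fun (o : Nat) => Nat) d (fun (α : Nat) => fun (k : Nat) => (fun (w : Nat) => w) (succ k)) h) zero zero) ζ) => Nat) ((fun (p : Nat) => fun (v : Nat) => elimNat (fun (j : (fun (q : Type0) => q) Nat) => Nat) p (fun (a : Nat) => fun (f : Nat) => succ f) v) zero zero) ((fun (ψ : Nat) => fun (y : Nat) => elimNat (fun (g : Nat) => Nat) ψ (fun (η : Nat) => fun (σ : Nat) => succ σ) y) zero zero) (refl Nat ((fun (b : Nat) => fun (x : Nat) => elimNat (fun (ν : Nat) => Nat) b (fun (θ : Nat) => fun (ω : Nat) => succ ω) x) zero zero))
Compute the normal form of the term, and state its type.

reduced normal form:
  zero
the term's type:
  Nat


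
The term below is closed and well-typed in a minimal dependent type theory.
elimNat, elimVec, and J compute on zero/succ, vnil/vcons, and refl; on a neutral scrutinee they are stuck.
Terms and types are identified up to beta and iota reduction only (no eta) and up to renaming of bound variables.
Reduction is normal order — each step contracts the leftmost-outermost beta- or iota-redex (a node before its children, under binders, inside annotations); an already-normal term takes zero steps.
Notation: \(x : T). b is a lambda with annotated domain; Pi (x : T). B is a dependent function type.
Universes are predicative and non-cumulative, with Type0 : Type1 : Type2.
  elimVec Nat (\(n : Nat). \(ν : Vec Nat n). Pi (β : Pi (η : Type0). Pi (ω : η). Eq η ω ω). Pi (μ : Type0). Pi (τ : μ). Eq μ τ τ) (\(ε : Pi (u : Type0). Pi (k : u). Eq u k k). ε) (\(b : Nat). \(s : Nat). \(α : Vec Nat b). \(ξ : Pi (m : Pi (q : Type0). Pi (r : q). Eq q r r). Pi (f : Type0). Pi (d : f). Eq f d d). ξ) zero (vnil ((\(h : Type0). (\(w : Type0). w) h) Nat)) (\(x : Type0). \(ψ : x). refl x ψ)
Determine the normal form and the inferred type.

resulting normal form:
  \(n : Type0). \(ν : n). refl n ν
inferred type:
  Pi (n : Type0). Pi (ν : n). Eq n ν ν


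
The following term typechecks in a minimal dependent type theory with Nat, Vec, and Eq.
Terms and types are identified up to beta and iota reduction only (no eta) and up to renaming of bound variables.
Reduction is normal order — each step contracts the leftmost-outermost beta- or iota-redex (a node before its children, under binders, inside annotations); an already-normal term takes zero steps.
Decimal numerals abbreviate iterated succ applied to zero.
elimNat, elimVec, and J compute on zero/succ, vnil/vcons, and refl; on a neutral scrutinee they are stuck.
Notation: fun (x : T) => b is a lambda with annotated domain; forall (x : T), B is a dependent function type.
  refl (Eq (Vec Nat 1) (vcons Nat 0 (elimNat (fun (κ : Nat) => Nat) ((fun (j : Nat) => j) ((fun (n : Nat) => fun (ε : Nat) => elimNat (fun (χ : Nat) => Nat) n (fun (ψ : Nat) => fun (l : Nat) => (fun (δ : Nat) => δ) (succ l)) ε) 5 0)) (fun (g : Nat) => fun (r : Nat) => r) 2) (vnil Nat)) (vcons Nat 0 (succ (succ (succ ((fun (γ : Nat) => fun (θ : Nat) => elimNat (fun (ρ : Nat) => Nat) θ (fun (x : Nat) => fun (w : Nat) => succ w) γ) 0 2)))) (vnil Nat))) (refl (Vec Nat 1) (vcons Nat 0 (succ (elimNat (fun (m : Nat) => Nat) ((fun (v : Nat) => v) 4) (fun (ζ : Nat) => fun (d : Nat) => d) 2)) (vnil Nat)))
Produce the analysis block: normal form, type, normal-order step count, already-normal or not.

reduced normal form:
  refl (Eq (Vec Nat 1) (vcons Nat 0 5 (vnil Nat)) (vcons Nat 0 5 (vnil Nat))) (refl (Vec Nat 1) (vcons Nat 0 5 (vnil Nat)))
type:
  Eq (Eq (Vec Nat 1) (vcons Nat 0 5 (vnil Nat)) (vcons Nat 0 5 (vnil Nat))) (refl (Vec Nat 1) (vcons Nat 0 5 (vnil Nat))) (refl (Vec Nat 1) (vcons Nat 0 5 (vnil Nat)))
normal-order step count: 22
started in normal form: no
first contracted redex: an elimNat iota-redex


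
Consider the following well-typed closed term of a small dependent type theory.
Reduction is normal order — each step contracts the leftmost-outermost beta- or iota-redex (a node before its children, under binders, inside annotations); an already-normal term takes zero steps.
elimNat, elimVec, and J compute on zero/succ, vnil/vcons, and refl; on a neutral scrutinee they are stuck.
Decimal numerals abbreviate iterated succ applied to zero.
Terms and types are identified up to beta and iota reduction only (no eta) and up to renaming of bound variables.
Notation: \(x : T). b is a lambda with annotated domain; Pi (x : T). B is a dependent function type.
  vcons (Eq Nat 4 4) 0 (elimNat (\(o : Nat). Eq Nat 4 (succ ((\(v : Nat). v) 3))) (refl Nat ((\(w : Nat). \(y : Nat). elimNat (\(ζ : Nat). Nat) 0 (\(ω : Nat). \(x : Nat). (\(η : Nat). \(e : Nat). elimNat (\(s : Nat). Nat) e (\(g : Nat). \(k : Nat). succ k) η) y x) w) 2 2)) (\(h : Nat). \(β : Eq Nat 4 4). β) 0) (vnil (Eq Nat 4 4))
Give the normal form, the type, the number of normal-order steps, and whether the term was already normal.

resulting normal form:
  vcons (Eq Nat 4 4) 0 (refl Nat 4) (vnil (Eq Nat 4 4))
type:
  Vec (Eq Nat 4 4) 1
normal-order step count: 28
already normal: no
first contracted redex: an elimNat iota-redex


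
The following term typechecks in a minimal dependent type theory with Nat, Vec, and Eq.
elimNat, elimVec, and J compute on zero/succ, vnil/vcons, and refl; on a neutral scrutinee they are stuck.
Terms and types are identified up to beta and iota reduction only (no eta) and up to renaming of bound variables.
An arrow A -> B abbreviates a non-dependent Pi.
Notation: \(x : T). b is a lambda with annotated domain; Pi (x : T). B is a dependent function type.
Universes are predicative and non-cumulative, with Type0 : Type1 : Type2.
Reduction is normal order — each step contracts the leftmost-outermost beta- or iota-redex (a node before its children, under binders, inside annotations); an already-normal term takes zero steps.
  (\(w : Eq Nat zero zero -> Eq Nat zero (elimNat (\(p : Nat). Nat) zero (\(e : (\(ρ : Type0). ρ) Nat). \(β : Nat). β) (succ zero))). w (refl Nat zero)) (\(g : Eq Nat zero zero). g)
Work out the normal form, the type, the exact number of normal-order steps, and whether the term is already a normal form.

normal form:
  refl Nat zero
inferred type:
  Eq Nat zero zero
reduction steps (normal order): 2
already normal: no
first redex: a beta-redex


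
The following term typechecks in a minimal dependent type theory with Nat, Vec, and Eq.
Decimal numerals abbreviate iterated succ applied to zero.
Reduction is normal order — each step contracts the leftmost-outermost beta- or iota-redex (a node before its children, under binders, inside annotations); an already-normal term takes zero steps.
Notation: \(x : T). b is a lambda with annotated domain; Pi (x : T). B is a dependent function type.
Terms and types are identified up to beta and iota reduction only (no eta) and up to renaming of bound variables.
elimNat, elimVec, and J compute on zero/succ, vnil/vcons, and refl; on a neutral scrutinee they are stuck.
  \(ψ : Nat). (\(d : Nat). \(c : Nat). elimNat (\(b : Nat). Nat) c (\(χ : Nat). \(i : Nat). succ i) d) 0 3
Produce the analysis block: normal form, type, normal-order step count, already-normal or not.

normal form:
  \(ψ : Nat). 3
the term's type:
  Pi (ψ : Nat). Nat
normal-order step count: 3
started in normal form: no
first contracted redex: a beta-redex


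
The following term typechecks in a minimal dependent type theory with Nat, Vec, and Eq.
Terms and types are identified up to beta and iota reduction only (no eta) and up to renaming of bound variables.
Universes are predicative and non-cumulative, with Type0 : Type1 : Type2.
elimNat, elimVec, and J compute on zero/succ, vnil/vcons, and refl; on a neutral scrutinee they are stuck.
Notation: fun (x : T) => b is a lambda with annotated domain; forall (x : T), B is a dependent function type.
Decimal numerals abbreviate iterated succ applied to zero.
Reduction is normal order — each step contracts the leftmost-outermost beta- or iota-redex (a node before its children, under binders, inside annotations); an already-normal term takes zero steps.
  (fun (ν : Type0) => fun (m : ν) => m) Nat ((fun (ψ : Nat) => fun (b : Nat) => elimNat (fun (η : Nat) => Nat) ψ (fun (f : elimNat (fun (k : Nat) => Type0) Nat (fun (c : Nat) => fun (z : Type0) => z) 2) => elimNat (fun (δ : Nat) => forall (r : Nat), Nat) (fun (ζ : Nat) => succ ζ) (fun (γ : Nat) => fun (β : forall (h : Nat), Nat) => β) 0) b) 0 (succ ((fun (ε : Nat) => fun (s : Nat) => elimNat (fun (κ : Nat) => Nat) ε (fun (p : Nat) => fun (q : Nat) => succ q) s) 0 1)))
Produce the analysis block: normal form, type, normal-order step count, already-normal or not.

normal form:
  2
type:
  Nat
steps to reach normal form (normal order): 26
term was already normal: no
first redex: a beta-redex


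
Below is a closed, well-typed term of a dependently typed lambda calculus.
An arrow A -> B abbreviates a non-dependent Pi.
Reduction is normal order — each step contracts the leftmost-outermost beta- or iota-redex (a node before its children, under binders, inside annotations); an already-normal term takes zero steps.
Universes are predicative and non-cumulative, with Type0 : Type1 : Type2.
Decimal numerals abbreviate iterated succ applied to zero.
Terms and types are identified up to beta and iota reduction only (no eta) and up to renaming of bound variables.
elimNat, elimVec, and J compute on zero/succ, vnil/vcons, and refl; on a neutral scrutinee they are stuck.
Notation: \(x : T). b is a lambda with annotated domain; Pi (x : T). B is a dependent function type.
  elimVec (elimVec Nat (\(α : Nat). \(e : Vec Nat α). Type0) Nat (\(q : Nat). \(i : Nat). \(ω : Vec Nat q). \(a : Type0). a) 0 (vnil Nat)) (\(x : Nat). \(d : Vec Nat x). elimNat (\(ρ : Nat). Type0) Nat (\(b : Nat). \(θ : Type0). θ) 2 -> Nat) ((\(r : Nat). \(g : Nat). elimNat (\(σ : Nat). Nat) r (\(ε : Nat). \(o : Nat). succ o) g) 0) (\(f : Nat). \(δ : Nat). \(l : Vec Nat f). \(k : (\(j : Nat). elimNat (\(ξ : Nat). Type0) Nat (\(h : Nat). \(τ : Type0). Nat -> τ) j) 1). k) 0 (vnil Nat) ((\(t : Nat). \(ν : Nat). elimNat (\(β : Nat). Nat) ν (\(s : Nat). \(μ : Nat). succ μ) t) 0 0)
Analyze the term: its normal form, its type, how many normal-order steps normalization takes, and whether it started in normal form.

normal form:
  0
inferred type:
  Nat
steps to reach normal form (normal order): 7
started in normal form: no
first contracted redex: an elimVec iota-redex


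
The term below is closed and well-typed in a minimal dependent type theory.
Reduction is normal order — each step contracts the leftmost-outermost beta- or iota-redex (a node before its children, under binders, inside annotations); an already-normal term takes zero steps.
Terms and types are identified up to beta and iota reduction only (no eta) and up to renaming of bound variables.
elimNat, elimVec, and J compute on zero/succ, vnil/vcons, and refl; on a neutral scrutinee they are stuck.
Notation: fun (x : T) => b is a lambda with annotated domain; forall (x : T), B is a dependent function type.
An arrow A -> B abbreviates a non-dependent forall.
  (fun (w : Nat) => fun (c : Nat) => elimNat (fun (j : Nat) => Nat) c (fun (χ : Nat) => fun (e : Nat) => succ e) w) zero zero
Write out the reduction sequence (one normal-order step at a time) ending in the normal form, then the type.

normal-order reduction sequence:
  (fun (w : Nat) => fun (c : Nat) => elimNat (fun (j : Nat) => Nat) c (fun (χ : Nat) => fun (e : Nat) => succ e) w) zero zero
  ~> (fun (w : Nat) => elimNat (fun (c : Nat) => Nat) w (fun (j : Nat) => fun (χ : Nat) => succ χ) zero) zero
  ~> elimNat (fun (w : Nat) => Nat) zero (fun (c : Nat) => fun (j : Nat) => succ j) zero
  ~> zero
the term's type:
  Nat


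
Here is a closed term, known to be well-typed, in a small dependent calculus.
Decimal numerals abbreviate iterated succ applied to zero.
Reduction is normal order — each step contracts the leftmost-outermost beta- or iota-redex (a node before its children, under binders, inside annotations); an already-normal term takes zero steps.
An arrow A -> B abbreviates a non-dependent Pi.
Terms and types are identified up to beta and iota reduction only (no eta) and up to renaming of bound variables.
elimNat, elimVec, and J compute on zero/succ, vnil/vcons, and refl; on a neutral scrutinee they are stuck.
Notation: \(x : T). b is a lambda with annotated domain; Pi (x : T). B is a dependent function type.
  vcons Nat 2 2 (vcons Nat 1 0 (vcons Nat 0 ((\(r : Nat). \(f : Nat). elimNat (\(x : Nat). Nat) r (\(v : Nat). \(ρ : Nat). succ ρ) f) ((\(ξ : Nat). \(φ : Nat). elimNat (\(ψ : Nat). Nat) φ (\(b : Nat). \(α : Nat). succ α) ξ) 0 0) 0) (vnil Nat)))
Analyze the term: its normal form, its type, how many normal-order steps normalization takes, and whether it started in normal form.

normal form:
  vcons Nat 2 2 (vcons Nat 1 0 (vcons Nat 0 0 (vnil Nat)))
type:
  Vec Nat 3
steps to reach normal form (normal order): 6
term was already normal: no
first contracted redex: a beta-redex


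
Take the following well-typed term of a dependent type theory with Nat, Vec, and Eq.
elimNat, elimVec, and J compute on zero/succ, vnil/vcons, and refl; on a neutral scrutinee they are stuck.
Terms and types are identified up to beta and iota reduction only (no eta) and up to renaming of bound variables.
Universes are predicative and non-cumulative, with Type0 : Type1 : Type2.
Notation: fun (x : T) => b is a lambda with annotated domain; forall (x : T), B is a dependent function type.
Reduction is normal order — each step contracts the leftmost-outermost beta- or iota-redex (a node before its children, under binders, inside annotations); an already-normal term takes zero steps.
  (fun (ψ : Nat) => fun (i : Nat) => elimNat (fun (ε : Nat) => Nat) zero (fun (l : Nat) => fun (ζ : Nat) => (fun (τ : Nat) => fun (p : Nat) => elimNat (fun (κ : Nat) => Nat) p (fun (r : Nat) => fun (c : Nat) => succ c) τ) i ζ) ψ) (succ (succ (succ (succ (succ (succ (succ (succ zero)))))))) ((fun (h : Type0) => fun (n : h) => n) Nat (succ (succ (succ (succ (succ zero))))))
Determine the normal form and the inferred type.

normal form:
  succ (succ (succ (succ (succ (succ (succ (succ (succ (succ (succ (succ (succ (succ (succ (succ (succ (succ (succ (succ (succ (succ (succ (succ (succ (succ (succ (succ (succ (succ (succ (succ (succ (succ (succ (succ (succ (succ (succ (succ zero)))))))))))))))))))))))))))))))))))))))
the term's type:
  Nat
observation: reduction starts at a beta-redex, and 187 normal-order steps reach the normal form.


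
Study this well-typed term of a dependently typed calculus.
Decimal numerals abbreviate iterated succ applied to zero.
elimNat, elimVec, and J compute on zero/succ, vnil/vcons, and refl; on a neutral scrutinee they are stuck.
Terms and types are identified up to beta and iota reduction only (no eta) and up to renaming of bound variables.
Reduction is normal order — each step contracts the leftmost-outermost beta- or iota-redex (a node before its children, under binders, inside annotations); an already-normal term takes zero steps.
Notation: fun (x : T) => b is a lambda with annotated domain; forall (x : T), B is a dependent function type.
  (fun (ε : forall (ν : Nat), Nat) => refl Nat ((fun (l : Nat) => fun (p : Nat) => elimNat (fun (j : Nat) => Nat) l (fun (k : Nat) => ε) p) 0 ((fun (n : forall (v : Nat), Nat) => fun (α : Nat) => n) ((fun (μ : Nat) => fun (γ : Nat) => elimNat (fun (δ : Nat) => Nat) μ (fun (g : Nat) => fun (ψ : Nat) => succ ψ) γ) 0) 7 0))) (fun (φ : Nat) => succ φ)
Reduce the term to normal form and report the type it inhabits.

resulting normal form:
  refl Nat 0
inferred type:
  Eq Nat 0 0
observation: the term reaches its normal form after 9 normal-order steps.


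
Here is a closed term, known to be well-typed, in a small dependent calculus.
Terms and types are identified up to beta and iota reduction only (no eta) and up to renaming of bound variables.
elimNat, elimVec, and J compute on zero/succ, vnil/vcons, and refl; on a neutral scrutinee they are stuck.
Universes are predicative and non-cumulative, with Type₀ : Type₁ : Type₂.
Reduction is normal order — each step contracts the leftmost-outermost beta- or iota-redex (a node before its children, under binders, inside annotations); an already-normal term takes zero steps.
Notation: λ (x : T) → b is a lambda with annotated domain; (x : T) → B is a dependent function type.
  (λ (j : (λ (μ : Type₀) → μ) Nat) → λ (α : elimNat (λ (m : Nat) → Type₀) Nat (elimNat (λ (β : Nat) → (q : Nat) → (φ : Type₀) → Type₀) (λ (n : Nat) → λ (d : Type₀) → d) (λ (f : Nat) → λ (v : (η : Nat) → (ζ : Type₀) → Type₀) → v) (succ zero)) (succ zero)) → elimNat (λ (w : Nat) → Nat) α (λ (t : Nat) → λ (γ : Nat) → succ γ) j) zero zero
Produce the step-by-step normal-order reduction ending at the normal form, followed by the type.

reduction (normal order):
  (λ (j : (λ (μ : Type₀) → μ) Nat) → λ (α : elimNat (λ (m : Nat) → Type₀) Nat (elimNat (λ (β : Nat) → (q : Nat) → (φ : Type₀) → Type₀) (λ (n : Nat) → λ (d : Type₀) → d) (λ (f : Nat) → λ (v : (η : Nat) → (ζ : Type₀) → Type₀) → v) (succ zero)) (succ zero)) → elimNat (λ (w : Nat) → Nat) α (λ (t : Nat) → λ (γ : Nat) → succ γ) j) zero zero
  ~> (λ (j : elimNat (λ (μ : Nat) → Type₀) Nat (elimNat (λ (α : Nat) → (m : Nat) → (β : Type₀) → Type₀) (λ (q : Nat) → λ (φ : Type₀) → φ) (λ (n : Nat) → λ (d : (f : Nat) → (v : Type₀) → Type₀) → d) (succ zero)) (succ zero)) → elimNat (λ (η : Nat) → Nat) j (λ (ζ : Nat) → λ (w : Nat) → succ w) zero) zero
  ~> elimNat (λ (j : Nat) → Nat) zero (λ (μ : Nat) → λ (α : Nat) → succ α) zero
  ~> zero
inferred type:
  Nat


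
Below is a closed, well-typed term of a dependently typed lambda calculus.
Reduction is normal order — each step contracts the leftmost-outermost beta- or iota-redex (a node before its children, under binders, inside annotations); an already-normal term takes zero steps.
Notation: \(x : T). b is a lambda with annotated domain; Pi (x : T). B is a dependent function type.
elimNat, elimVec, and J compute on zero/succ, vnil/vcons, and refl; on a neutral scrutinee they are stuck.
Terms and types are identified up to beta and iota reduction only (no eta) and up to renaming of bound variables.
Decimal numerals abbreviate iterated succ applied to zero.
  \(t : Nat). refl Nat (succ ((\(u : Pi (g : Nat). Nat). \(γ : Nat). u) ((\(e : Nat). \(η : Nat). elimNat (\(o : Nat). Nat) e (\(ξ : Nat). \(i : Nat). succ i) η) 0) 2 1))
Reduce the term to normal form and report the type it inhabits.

resulting normal form:
  \(t : Nat). refl Nat 2
inferred type:
  Pi (t : Nat). Eq Nat 2 2
observation: 8 normal-order steps normalize the term, beginning with a beta-redex.


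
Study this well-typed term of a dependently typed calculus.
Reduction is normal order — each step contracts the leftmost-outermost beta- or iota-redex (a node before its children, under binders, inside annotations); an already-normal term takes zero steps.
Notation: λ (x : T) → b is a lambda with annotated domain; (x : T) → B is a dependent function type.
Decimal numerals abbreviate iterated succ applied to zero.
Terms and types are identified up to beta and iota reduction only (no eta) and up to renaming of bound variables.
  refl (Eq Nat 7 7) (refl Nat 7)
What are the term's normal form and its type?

normal form:
  refl (Eq Nat 7 7) (refl Nat 7)
the term's type:
  Eq (Eq Nat 7 7) (refl Nat 7) (refl Nat 7)


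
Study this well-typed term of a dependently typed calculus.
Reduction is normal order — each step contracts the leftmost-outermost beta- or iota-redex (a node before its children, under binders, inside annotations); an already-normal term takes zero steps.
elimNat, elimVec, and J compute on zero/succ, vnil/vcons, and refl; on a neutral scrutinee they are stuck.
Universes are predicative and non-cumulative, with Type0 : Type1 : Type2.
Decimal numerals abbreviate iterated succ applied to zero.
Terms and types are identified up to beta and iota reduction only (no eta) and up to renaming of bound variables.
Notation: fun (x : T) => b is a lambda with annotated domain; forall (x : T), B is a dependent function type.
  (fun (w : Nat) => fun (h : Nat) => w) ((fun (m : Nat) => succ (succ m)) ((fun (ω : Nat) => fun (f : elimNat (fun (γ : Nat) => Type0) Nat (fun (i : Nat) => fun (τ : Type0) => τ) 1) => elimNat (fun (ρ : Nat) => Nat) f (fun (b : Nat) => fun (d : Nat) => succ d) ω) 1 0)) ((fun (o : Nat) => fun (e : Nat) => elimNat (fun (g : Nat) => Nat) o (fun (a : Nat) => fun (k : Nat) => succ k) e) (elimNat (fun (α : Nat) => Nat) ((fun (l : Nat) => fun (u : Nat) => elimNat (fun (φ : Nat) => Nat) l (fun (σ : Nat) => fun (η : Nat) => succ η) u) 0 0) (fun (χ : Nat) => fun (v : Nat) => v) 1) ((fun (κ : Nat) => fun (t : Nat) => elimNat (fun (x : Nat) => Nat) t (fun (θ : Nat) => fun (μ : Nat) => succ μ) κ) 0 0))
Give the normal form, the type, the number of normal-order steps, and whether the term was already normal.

resulting normal form:
  3
type:
  Nat
reduction steps (normal order): 9
term was already normal: no
first contracted redex: a beta-redex


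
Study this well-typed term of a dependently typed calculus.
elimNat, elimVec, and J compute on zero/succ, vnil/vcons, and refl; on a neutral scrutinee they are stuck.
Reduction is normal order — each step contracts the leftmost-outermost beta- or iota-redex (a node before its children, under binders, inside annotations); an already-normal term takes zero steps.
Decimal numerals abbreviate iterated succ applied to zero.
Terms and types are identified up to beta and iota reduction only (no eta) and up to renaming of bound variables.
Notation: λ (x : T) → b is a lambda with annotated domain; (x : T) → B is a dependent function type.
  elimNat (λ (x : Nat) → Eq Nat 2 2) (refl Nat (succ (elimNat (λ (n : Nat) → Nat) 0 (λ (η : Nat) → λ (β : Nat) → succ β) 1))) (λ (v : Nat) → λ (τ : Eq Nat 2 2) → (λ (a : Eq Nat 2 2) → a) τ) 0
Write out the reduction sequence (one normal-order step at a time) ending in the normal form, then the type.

reduction (normal order):
  elimNat (λ (x : Nat) → Eq Nat 2 2) (refl Nat (succ (elimNat (λ (n : Nat) → Nat) 0 (λ (η : Nat) → λ (β : Nat) → succ β) 1))) (λ (v : Nat) → λ (τ : Eq Nat 2 2) → (λ (a : Eq Nat 2 2) → a) τ) 0
  ~> refl Nat (succ (elimNat (λ (x : Nat) → Nat) 0 (λ (n : Nat) → λ (η : Nat) → succ η) 1))
  ~> refl Nat (succ ((λ (x : Nat) → λ (n : Nat) → succ n) 0 (elimNat (λ (η : Nat) → Nat) 0 (λ (β : Nat) → λ (v : Nat) → succ v) 0)))
  ~> refl Nat (succ ((λ (x : Nat) → succ x) (elimNat (λ (n : Nat) → Nat) 0 (λ (η : Nat) → λ (β : Nat) → succ β) 0)))
  ~> refl Nat (succ (succ (elimNat (λ (x : Nat) → Nat) 0 (λ (n : Nat) → λ (η : Nat) → succ η) 0)))
  ~> refl Nat 2
type:
  Eq Nat 2 2


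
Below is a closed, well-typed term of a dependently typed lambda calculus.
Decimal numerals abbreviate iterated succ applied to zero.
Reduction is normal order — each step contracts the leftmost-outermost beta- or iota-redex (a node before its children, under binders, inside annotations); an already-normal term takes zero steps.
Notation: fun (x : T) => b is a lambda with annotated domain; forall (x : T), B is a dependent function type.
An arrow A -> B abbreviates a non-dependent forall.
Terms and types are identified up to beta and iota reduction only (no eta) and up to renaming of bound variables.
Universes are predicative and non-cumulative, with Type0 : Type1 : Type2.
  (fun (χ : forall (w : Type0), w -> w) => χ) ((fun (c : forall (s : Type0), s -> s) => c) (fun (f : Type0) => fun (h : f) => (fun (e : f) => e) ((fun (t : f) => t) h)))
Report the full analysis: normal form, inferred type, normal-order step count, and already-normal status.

reduced normal form:
  fun (χ : Type0) => fun (w : χ) => w
inferred type:
  forall (χ : Type0), χ -> χ
reduction steps (normal order): 4
already normal: no
first redex: a beta-redex


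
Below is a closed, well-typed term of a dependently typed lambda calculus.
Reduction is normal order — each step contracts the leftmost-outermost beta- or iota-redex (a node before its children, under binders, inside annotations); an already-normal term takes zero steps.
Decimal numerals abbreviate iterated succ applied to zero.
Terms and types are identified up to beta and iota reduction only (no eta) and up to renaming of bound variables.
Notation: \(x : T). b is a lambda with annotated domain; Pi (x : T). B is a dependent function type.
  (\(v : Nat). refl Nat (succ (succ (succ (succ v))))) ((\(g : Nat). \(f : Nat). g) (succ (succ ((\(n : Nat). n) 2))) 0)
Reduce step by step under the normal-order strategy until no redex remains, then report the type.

normal-order reduction sequence:
  (\(v : Nat). refl Nat (succ (succ (succ (succ v))))) ((\(g : Nat). \(f : Nat). g) (succ (succ ((\(n : Nat). n) 2))) 0)
  ~> refl Nat (succ (succ (succ (succ ((\(v : Nat). \(g : Nat). v) (succ (succ ((\(f : Nat). f) 2))) 0)))))
  ~> refl Nat (succ (succ (succ (succ ((\(v : Nat). succ (succ ((\(g : Nat). g) 2))) 0)))))
  ~> refl Nat (succ (succ (succ (succ (succ (succ ((\(v : Nat). v) 2)))))))
  ~> refl Nat 8
type:
  Eq Nat 8 8


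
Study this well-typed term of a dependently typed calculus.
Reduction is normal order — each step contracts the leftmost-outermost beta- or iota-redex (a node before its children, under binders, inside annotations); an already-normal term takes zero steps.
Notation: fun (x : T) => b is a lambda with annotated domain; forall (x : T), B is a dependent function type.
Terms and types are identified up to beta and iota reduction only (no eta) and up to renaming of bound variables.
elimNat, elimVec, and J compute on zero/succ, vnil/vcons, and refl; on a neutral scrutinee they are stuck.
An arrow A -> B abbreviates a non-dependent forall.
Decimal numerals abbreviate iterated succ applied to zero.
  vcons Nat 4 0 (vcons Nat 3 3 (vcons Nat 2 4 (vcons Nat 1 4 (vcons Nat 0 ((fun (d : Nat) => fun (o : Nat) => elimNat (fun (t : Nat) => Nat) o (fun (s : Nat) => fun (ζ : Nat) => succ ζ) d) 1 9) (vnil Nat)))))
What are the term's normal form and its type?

resulting normal form:
  vcons Nat 4 0 (vcons Nat 3 3 (vcons Nat 2 4 (vcons Nat 1 4 (vcons Nat 0 10 (vnil Nat)))))
the term's type:
  Vec Nat 5
observation: the first redex contracted is a beta-redex; the normal form is reached in 6 normal-order steps.


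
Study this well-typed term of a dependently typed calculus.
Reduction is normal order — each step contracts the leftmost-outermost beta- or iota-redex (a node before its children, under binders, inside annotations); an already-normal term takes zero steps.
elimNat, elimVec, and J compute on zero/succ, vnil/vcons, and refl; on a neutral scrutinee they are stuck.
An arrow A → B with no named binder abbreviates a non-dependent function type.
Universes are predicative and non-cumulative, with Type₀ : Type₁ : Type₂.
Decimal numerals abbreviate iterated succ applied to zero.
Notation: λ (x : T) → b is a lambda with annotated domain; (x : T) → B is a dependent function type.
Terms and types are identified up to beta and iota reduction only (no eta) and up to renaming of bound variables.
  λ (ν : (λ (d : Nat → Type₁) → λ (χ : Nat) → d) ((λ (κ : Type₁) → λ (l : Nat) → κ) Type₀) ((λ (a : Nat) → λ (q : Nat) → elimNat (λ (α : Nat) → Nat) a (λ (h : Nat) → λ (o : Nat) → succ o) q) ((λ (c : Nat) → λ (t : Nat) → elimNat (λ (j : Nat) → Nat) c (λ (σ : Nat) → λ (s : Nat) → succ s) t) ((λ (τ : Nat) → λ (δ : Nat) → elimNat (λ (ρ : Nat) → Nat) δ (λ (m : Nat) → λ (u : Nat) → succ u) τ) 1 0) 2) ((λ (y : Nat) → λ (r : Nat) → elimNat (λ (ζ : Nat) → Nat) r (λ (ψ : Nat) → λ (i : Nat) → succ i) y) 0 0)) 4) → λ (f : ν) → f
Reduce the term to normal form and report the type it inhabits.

resulting normal form:
  λ (ν : Type₀) → λ (d : ν) → d
the term's type:
  (ν : Type₀) → ν → ν
observation: the leftmost-outermost redex is a beta-redex, and normalization takes 4 steps.


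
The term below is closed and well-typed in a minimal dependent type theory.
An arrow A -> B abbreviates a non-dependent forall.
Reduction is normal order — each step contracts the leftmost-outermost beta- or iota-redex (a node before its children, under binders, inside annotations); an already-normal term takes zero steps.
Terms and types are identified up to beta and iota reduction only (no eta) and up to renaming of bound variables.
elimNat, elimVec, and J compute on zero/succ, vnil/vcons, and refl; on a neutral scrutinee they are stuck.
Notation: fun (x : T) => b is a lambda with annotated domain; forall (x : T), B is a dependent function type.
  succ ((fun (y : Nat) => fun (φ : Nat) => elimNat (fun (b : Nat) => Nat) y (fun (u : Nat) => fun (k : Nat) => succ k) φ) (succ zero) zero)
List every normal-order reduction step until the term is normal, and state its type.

reduction (normal order):
  succ ((fun (y : Nat) => fun (φ : Nat) => elimNat (fun (b : Nat) => Nat) y (fun (u : Nat) => fun (k : Nat) => succ k) φ) (succ zero) zero)
  ~> succ ((fun (y : Nat) => elimNat (fun (φ : Nat) => Nat) (succ zero) (fun (b : Nat) => fun (u : Nat) => succ u) y) zero)
  ~> succ (elimNat (fun (y : Nat) => Nat) (succ zero) (fun (φ : Nat) => fun (b : Nat) => succ b) zero)
  ~> succ (succ zero)
inferred type:
  Nat


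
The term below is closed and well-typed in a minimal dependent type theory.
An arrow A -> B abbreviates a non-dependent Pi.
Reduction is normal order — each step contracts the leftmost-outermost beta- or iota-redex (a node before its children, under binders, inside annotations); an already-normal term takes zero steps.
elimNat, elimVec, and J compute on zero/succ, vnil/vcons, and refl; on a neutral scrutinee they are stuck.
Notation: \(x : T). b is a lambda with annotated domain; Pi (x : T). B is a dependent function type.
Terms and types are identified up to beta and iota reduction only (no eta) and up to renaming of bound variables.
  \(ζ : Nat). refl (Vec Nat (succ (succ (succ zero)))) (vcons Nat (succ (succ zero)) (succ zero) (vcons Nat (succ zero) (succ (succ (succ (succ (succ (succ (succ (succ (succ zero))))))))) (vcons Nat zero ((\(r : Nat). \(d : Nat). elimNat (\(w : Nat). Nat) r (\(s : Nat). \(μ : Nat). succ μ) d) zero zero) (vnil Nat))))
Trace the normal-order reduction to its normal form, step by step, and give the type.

normal-order reduction sequence:
  \(ζ : Nat). refl (Vec Nat (succ (succ (succ zero)))) (vcons Nat (succ (succ zero)) (succ zero) (vcons Nat (succ zero) (succ (succ (succ (succ (succ (succ (succ (succ (succ zero))))))))) (vcons Nat zero ((\(r : Nat). \(d : Nat). elimNat (\(w : Nat). Nat) r (\(s : Nat). \(μ : Nat). succ μ) d) zero zero) (vnil Nat))))
  ~> \(ζ : Nat). refl (Vec Nat (succ (succ (succ zero)))) (vcons Nat (succ (succ zero)) (succ zero) (vcons Nat (succ zero) (succ (succ (succ (succ (succ (succ (succ (succ (succ zero))))))))) (vcons Nat zero ((\(r : Nat). elimNat (\(d : Nat). Nat) zero (\(w : Nat). \(s : Nat). succ s) r) zero) (vnil Nat))))
  ~> \(ζ : Nat). refl (Vec Nat (succ (succ (succ zero)))) (vcons Nat (succ (succ zero)) (succ zero) (vcons Nat (succ zero) (succ (succ (succ (succ (succ (succ (succ (succ (succ zero))))))))) (vcons Nat zero (elimNat (\(r : Nat). Nat) zero (\(d : Nat). \(w : Nat). succ w) zero) (vnil Nat))))
  ~> \(ζ : Nat). refl (Vec Nat (succ (succ (succ zero)))) (vcons Nat (succ (succ zero)) (succ zero) (vcons Nat (succ zero) (succ (succ (succ (succ (succ (succ (succ (succ (succ zero))))))))) (vcons Nat zero zero (vnil Nat))))
the term's type:
  Nat -> Eq (Vec Nat (succ (succ (succ zero)))) (vcons Nat (succ (succ zero)) (succ zero) (vcons Nat (succ zero) (succ (succ (succ (succ (succ (succ (succ (succ (succ zero))))))))) (vcons Nat zero zero (vnil Nat)))) (vcons Nat (succ (succ zero)) (succ zero) (vcons Nat (succ zero) (succ (succ (succ (succ (succ (succ (succ (succ (succ zero))))))))) (vcons Nat zero zero (vnil Nat))))
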